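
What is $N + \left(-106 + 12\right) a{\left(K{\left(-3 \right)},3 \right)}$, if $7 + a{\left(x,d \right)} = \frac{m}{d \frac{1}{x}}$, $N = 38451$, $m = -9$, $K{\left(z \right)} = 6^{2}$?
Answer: $49261$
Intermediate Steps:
$K{\left(z \right)} = 36$
$a{\left(x,d \right)} = -7 - \frac{9 x}{d}$ ($a{\left(x,d \right)} = -7 - \frac{9}{d \frac{1}{x}} = -7 - 9 \frac{x}{d} = -7 - \frac{9 x}{d}$)
$N + \left(-106 + 12\right) a{\left(K{\left(-3 \right)},3 \right)} = 38451 + \left(-106 + 12\right) \left(-7 - \frac{324}{3}\right) = 38451 - 94 \left(-7 - 324 \cdot \frac{1}{3}\right) = 38451 - 94 \left(-7 - 108\right) = 38451 - -10810 = 38451 + 10810 = 49261$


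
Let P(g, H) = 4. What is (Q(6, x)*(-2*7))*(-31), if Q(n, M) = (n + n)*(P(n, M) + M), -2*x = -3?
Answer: 28644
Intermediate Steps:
x = 3/2 (x = -½*(-3) = 3/2 ≈ 1.5000)
Q(n, M) = 2*n*(4 + M) (Q(n, M) = (n + n)*(4 + M) = (2*n)*(4 + M) = 2*n*(4 + M))
(Q(6, x)*(-2*7))*(-31) = ((2*6*(4 + 3/2))*(-2*7))*(-31) = ((2*6*(11/2))*(-14))*(-31) = (66*(-14))*(-31) = -924*(-31) = 28644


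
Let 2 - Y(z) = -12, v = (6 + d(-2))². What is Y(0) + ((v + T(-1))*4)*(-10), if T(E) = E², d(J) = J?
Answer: -666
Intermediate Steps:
v = 16 (v = (6 - 2)² = 4² = 16)
Y(z) = 14 (Y(z) = 2 - 1*(-12) = 2 + 12 = 14)
Y(0) + ((v + T(-1))*4)*(-10) = 14 + ((16 + (-1)²)*4)*(-10) = 14 + ((16 + 1)*4)*(-10) = 14 + (17*4)*(-10) = 14 + 68*(-10) = 14 - 680 = -666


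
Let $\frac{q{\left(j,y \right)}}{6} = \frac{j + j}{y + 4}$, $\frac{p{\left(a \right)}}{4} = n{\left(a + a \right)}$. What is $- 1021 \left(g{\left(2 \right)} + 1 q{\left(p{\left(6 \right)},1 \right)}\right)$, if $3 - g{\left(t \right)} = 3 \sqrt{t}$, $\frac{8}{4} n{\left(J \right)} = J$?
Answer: $- \frac{309363}{5} + 3063 \sqrt{2} \approx -57541.0$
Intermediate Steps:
$n{\left(J \right)} = \frac{J}{2}$
$g{\left(t \right)} = 3 - 3 \sqrt{t}$
$p{\left(a \right)} = 4 a$ ($p{\left(a \right)} = 4 \frac{a + a}{2} = 4 \frac{2 a}{2} = 4 a$)
$q{\left(j,y \right)} = \frac{12 j}{4 + y}$ ($q{\left(j,y \right)} = 6 \frac{j + j}{y + 4} = 6 \frac{2 j}{4 + y} = \frac{12 j}{4 + y}$)
$- 1021 \left(g{\left(2 \right)} + 1 q{\left(p{\left(6 \right)},1 \right)}\right) = - 1021 \left(\left(3 - 3 \sqrt{2}\right) + 1 \frac{12 \cdot 4 \cdot 6}{4 + 1}\right) = - 1021 \left(\left(3 - 3 \sqrt{2}\right) + 1 \cdot 12 \cdot 24 \cdot \frac{1}{5}\right) = - 1021 \left(\left(3 - 3 \sqrt{2}\right) + 1 \cdot \frac{288}{5}\right) = - 1021 \left(\left(3 - 3 \sqrt{2}\right) + \frac{288}{5}\right) = - 1021 \left(\frac{303}{5} - 3 \sqrt{2}\right) = - \frac{309363}{5} + 3063 \sqrt{2}$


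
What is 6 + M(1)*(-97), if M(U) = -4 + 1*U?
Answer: 297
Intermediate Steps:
M(U) = -4 + U
6 + M(1)*(-97) = 6 + (-4 + 1)*(-97) = 6 - 3*(-97) = 6 + 291 = 297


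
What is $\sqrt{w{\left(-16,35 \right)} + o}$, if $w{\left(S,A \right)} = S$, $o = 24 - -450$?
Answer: $\sqrt{458} \approx 21.401$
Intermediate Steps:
$o = 474$ ($o = 24 + 450 = 474$)
$\sqrt{w{\left(-16,35 \right)} + o} = \sqrt{-16 + 474} = \sqrt{458}$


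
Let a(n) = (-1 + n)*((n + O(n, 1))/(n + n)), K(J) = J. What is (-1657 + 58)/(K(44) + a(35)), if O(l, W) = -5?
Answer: -273/10 ≈ -27.300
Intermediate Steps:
a(n) = (-1 + n)*(-5 + n)/(2*n) (a(n) = (-1 + n)*((n - 5)/(n + n)) = (-1 + n)*((-5 + n)/((2*n))) = (-1 + n)*((-5 + n)*(1/(2*n))) = (-1 + n)*((-5 + n)/(2*n)) = (-1 + n)*(-5 + n)/(2*n))
(-1657 + 58)/(K(44) + a(35)) = (-1657 + 58)/(44 + (½)*(5 - 1*35*(6 - 1*35))/35) = -1599/(44 + (½)*(1/35)*(5 - 1*35*(6 - 35))) = -1599/(44 + (½)*(1/35)*(5 - 1*35*(-29))) = -1599/(44 + (½)*(1/35)*(5 + 1015)) = -1599/(44 + (½)*(1/35)*1020) = -1599/(44 + 102/7) = -1599/410/7 = -1599*7/410 = -273/10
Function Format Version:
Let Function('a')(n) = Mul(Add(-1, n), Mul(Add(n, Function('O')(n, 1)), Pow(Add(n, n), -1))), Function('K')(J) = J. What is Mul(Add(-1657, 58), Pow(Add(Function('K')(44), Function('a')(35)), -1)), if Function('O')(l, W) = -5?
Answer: Rational(-273, 10) ≈ -27.300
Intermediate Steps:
Function('a')(n) = Mul(Rational(1, 2), Pow(n, -1), Add(-1, n), Add(-5, n)) (Function('a')(n) = Mul(Add(-1, n), Mul(Add(n, -5), Pow(Add(n, n), -1))) = Mul(Add(-1, n), Mul(Add(-5, n), Pow(Mul(2, n), -1))) = Mul(Add(-1, n), Mul(Add(-5, n), Mul(Rational(1, 2), Pow(n, -1)))) = Mul(Add(-1, n), Mul(Rational(1, 2), Pow(n, -1), Add(-5, n))) = Mul(Rational(1, 2), Pow(n, -1), Add(-1, n), Add(-5, n)))
Mul(Add(-1657, 58), Pow(Add(Function('K')(44), Function('a')(35)), -1)) = Mul(Add(-1657, 58), Pow(Add(44, Mul(Rational(1, 2), Pow(35, -1), Add(5, Mul(-1, 35, Add(6, Mul(-1, 35)))))), -1)) = Mul(-1599, Pow(Add(44, Mul(Rational(1, 2), Rational(1, 35), Add(5, Mul(-1, 35, Add(6, -35))))), -1)) = Mul(-1599, Pow(Add(44, Mul(Rational(1, 2), Rational(1, 35), Add(5, Mul(-1, 35, -29)))), -1)) = Mul(-1599, Pow(Add(44, Mul(Rational(1, 2), Rational(1, 35), Add(5, 1015))), -1)) = Mul(-1599, Pow(Add(44, Mul(Rational(1, 2), Rational(1, 35), 1020)), -1)) = Mul(-1599, Pow(Add(44, Rational(102, 7)), -1)) = Mul(-1599, Pow(Rational(410, 7), -1)) = Mul(-1599, Rational(7, 410)) = Rational(-273, 10)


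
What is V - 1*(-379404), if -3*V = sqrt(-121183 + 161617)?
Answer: 379404 - sqrt(40434)/3 ≈ 3.7934e+5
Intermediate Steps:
V = -sqrt(40434)/3 (V = -sqrt(-121183 + 161617)/3 = -sqrt(40434)/3 ≈ -67.027)
V - 1*(-379404) = -sqrt(40434)/3 - 1*(-379404) = -sqrt(40434)/3 + 379404 = 379404 - sqrt(40434)/3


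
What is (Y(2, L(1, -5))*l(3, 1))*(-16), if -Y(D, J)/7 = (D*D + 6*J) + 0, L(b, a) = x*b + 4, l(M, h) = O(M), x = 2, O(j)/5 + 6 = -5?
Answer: -246400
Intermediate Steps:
O(j) = -55 (O(j) = -30 + 5*(-5) = -30 - 25 = -55)
l(M, h) = -55
L(b, a) = 4 + 2*b (L(b, a) = 2*b + 4 = 4 + 2*b)
Y(D, J) = -42*J - 7*D² (Y(D, J) = -7*((D*D + 6*J) + 0) = -7*((D² + 6*J) + 0) = -7*(D² + 6*J) = -42*J - 7*D²)
(Y(2, L(1, -5))*l(3, 1))*(-16) = ((-42*(4 + 2*1) - 7*2²)*(-55))*(-16) = ((-42*(4 + 2) - 7*4)*(-55))*(-16) = ((-42*6 - 28)*(-55))*(-16) = ((-252 - 28)*(-55))*(-16) = -280*(-55)*(-16) = 15400*(-16) = -246400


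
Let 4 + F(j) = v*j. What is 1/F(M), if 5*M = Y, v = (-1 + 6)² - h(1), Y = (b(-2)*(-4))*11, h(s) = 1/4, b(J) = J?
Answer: 5/2158 ≈ 0.0023170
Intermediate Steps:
h(s) = ¼
Y = 88 (Y = -2*(-4)*11 = 8*11 = 88)
v = 99/4 (v = (-1 + 6)² - 1*¼ = 5² - ¼ = 25 - ¼ = 99/4 ≈ 24.750)
M = 88/5 (M = (⅕)*88 = 88/5 ≈ 17.600)
F(j) = -4 + 99*j/4
1/F(M) = 1/(-4 + (99/4)*(88/5)) = 1/(-4 + 2178/5) = 1/(2158/5) = 5/2158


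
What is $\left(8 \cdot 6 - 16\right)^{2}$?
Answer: $1024$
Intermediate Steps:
$\left(8 \cdot 6 - 16\right)^{2} = \left(48 - 16\right)^{2} = 32^{2} = 1024$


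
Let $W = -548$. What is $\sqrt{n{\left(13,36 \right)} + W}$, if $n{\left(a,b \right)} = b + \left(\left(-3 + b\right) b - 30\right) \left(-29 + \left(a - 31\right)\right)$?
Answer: $i \sqrt{54938} \approx 234.39 i$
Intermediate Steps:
$n{\left(a,b \right)} = b + \left(-60 + a\right) \left(-30 + b \left(-3 + b\right)\right)$ ($n{\left(a,b \right)} = b + \left(b \left(-3 + b\right) - 30\right) \left(-29 + \left(-31 + a\right)\right) = b + \left(-30 + b \left(-3 + b\right)\right) \left(-60 + a\right) = b + \left(-60 + a\right) \left(-30 + b \left(-3 + b\right)\right)$)
$\sqrt{n{\left(13,36 \right)} + W} = \sqrt{\left(1800 - 60 \cdot 36^{2} - 390 + 181 \cdot 36 + 13 \cdot 36^{2} - 39 \cdot 36\right) - 548} = \sqrt{\left(1800 - 77760 - 390 + 6516 + 13 \cdot 1296 - 1404\right) - 548} = \sqrt{\left(1800 - 77760 - 390 + 6516 + 16848 - 1404\right) - 548} = \sqrt{-54390 - 548} = \sqrt{-54938} = i \sqrt{54938}$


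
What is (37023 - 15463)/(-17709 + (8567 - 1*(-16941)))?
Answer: 1960/709 ≈ 2.7645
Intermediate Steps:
(37023 - 15463)/(-17709 + (8567 - 1*(-16941))) = 21560/(-17709 + (8567 + 16941)) = 21560/(-17709 + 25508) = 21560/7799 = 21560*(1/7799) = 1960/709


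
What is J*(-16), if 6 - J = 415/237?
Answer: -16112/237 ≈ -67.983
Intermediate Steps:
J = 1007/237 (J = 6 - 415/237 = 1007/237 ≈ 4.2489)
J*(-16) = (1007/237)*(-16) = -16112/237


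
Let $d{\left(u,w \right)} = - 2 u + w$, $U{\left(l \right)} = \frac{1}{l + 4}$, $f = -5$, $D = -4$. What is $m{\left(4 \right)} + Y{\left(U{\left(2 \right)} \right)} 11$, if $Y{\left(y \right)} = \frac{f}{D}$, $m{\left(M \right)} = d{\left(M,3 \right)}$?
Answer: $\frac{35}{4} \approx 8.75$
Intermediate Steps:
$U{\left(l \right)} = \frac{1}{4 + l}$
$d{\left(u,w \right)} = w - 2 u$
$m{\left(M \right)} = 3 - 2 M$
$Y{\left(y \right)} = \frac{5}{4}$ ($Y{\left(y \right)} = - \frac{5}{-4} = \left(-5\right) \left(- \frac{1}{4}\right) = \frac{5}{4}$)
$m{\left(4 \right)} + Y{\left(U{\left(2 \right)} \right)} 11 = \left(3 - 8\right) + \frac{5}{4} \cdot 11 = \left(3 - 8\right) + \frac{55}{4} = -5 + \frac{55}{4} = \frac{35}{4}$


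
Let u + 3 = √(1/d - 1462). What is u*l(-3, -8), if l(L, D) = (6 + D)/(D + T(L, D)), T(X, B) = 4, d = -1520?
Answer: -3/2 + I*√211112895/760 ≈ -1.5 + 19.118*I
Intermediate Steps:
l(L, D) = (6 + D)/(4 + D) (l(L, D) = (6 + D)/(D + 4) = (6 + D)/(4 + D))
u = -3 + I*√211112895/380 (u = -3 + √(1/(-1520) - 1462) = -3 + √(-1/1520 - 1462) = -3 + √(-2222241/1520) = -3 + I*√211112895/380 ≈ -3.0 + 38.236*I)
u*l(-3, -8) = (-3 + I*√211112895/380)*((6 - 8)/(4 - 8)) = (-3 + I*√211112895/380)*(-2/(-4)) = (-3 + I*√211112895/380)*(-¼*(-2)) = (-3 + I*√211112895/380)*(½) = -3/2 + I*√211112895/760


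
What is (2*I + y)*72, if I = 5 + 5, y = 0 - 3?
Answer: 1224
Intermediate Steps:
y = -3
I = 10
(2*I + y)*72 = (2*10 - 3)*72 = (20 - 3)*72 = 17*72 = 1224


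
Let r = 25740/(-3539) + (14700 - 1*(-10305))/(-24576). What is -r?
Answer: 240359645/28991488 ≈ 8.2907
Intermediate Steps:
r = -240359645/28991488 (r = 25740*(-1/3539) + (14700 + 10305)*(-1/24576) = -25740/3539 + 25005*(-1/24576) = -25740/3539 - 8335/8192 = -240359645/28991488 ≈ -8.2907)
-r = -1*(-240359645/28991488) = 240359645/28991488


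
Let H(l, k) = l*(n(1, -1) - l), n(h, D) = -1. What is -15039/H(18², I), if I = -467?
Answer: 557/3900 ≈ 0.14282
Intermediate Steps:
H(l, k) = l*(-1 - l)
-15039/H(18², I) = -15039*(-1/(324*(1 + 18²))) = -15039*(-1/(324*(1 + 324))) = -15039/((-1*324*325)) = -15039/(-105300) = -15039*(-1/105300) = 557/3900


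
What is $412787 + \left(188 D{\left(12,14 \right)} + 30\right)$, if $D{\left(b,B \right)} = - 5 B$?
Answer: $399657$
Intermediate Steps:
$412787 + \left(188 D{\left(12,14 \right)} + 30\right) = 412787 + \left(188 \left(\left(-5\right) 14\right) + 30\right) = 412787 + \left(188 \left(-70\right) + 30\right) = 412787 + \left(-13160 + 30\right) = 412787 - 13130 = 399657$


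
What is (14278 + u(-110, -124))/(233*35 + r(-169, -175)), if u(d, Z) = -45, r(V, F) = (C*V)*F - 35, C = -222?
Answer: -14233/6557530 ≈ -0.0021705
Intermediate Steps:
r(V, F) = -35 - 222*F*V (r(V, F) = (-222*V)*F - 35 = -222*F*V - 35 = -35 - 222*F*V)
(14278 + u(-110, -124))/(233*35 + r(-169, -175)) = (14278 - 45)/(233*35 + (-35 - 222*(-175)*(-169))) = 14233/(8155 + (-35 - 6565650)) = 14233/(8155 - 6565685) = 14233/(-6557530) = 14233*(-1/6557530) = -14233/6557530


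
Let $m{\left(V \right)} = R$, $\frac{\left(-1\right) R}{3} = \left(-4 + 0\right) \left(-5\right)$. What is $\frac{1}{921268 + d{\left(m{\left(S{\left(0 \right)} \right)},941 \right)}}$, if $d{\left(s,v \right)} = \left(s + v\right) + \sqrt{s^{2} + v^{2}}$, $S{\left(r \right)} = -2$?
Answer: $\frac{922149}{850357889120} - \frac{\sqrt{889081}}{850357889120} \approx 1.0833 \cdot 10^{-6}$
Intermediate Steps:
$R = -60$ ($R = - 3 \left(-4 + 0\right) \left(-5\right) = - 3 \left(\left(-4\right) \left(-5\right)\right) = \left(-3\right) 20 = -60$)
$m{\left(V \right)} = -60$
$d{\left(s,v \right)} = s + v + \sqrt{s^{2} + v^{2}}$
$\frac{1}{921268 + d{\left(m{\left(S{\left(0 \right)} \right)},941 \right)}} = \frac{1}{921268 + \left(-60 + 941 + \sqrt{\left(-60\right)^{2} + 941^{2}}\right)} = \frac{1}{921268 + \left(-60 + 941 + \sqrt{3600 + 885481}\right)} = \frac{1}{921268 + \left(-60 + 941 + \sqrt{889081}\right)} = \frac{1}{921268 + \left(881 + \sqrt{889081}\right)} = \frac{1}{922149 + \sqrt{889081}}$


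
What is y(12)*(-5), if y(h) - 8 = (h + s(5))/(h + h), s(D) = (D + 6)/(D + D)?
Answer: -2051/48 ≈ -42.729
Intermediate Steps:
s(D) = (6 + D)/(2*D) (s(D) = (6 + D)/((2*D)) = (6 + D)*(1/(2*D)) = (6 + D)/(2*D))
y(h) = 8 + (11/10 + h)/(2*h) (y(h) = 8 + (h + (½)*(6 + 5)/5)/(h + h) = 8 + (h + (½)*(⅕)*11)/((2*h)) = 8 + (h + 11/10)*(1/(2*h)) = 8 + (11/10 + h)*(1/(2*h)) = 8 + (11/10 + h)/(2*h))
y(12)*(-5) = ((1/20)*(11 + 170*12)/12)*(-5) = ((1/20)*(1/12)*(11 + 2040))*(-5) = ((1/20)*(1/12)*2051)*(-5) = (2051/240)*(-5) = -2051/48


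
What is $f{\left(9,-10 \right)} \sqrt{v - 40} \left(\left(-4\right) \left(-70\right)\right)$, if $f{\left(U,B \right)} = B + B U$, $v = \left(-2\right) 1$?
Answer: $- 28000 i \sqrt{42} \approx - 1.8146 \cdot 10^{5} i$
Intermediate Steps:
$v = -2$
$f{\left(9,-10 \right)} \sqrt{v - 40} \left(\left(-4\right) \left(-70\right)\right) = - 10 \left(1 + 9\right) \sqrt{-2 - 40} \left(\left(-4\right) \left(-70\right)\right) = \left(-10\right) 10 \sqrt{-42} \cdot 280 = - 100 i \sqrt{42} \cdot 280 = - 28000 i \sqrt{42}$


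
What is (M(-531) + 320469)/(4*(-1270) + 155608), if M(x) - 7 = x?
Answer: 319945/150528 ≈ 2.1255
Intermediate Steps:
M(x) = 7 + x
(M(-531) + 320469)/(4*(-1270) + 155608) = ((7 - 531) + 320469)/(4*(-1270) + 155608) = (-524 + 320469)/(-5080 + 155608) = 319945/150528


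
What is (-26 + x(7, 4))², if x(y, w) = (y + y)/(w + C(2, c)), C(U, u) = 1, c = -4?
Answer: 13456/25 ≈ 538.24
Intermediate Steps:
x(y, w) = 2*y/(1 + w) (x(y, w) = (y + y)/(w + 1) = (2*y)/(1 + w) = 2*y/(1 + w))
(-26 + x(7, 4))² = (-26 + 2*7/(1 + 4))² = (-26 + 2*7/5)² = (-26 + 2*7*(⅕))² = (-26 + 14/5)² = (-116/5)² = 13456/25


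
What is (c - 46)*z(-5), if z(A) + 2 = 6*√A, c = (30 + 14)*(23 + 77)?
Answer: -8708 + 26124*I*√5 ≈ -8708.0 + 58415.0*I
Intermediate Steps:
c = 4400 (c = 44*100 = 4400)
z(A) = -2 + 6*√A
(c - 46)*z(-5) = (4400 - 46)*(-2 + 6*√(-5)) = 4354*(-2 + 6*(I*√5)) = 4354*(-2 + 6*I*√5) = -8708 + 26124*I*√5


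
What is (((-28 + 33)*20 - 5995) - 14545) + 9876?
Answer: -10564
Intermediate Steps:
(((-28 + 33)*20 - 5995) - 14545) + 9876 = ((5*20 - 5995) - 14545) + 9876 = ((100 - 5995) - 14545) + 9876 = (-5895 - 14545) + 9876 = -20440 + 9876 = -10564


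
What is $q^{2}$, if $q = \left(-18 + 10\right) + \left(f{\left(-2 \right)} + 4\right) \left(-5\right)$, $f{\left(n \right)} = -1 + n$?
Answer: $169$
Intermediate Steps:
$q = -13$ ($q = \left(-18 + 10\right) + \left(\left(-1 - 2\right) + 4\right) \left(-5\right) = -8 + \left(-3 + 4\right) \left(-5\right) = -8 + 1 \left(-5\right) = -8 - 5 = -13$)
$q^{2} = \left(-13\right)^{2} = 169$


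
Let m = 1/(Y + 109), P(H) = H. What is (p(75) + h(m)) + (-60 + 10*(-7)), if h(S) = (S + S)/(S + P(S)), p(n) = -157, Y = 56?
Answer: -286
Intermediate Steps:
m = 1/165 (m = 1/(56 + 109) = 1/165 ≈ 0.0060606)
h(S) = 1 (h(S) = (S + S)/(S + S) = (2*S)/((2*S)) = (2*S)*(1/(2*S)) = 1)
(p(75) + h(m)) + (-60 + 10*(-7)) = (-157 + 1) + (-60 + 10*(-7)) = -156 + (-60 - 70) = -156 - 130 = -286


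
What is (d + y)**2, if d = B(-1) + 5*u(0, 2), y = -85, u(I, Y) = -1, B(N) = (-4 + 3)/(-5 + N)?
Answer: 290521/36 ≈ 8070.0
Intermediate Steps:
B(N) = -1/(-5 + N)
d = -29/6 (d = -1/(-5 - 1) + 5*(-1) = -1/(-6) - 5 = -1*(-1/6) - 5 = 1/6 - 5 = -29/6 ≈ -4.8333)
(d + y)**2 = (-29/6 - 85)**2 = (-539/6)**2 = 290521/36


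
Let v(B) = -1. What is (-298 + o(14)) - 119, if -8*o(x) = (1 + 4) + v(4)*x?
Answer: -3327/8 ≈ -415.88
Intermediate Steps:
o(x) = -5/8 + x/8 (o(x) = -((1 + 4) - x)/8 = -(5 - x)/8 = -5/8 + x/8)
(-298 + o(14)) - 119 = (-298 + (-5/8 + (⅛)*14)) - 119 = (-298 + (-5/8 + 7/4)) - 119 = (-298 + 9/8) - 119 = -2375/8 - 119 = -3327/8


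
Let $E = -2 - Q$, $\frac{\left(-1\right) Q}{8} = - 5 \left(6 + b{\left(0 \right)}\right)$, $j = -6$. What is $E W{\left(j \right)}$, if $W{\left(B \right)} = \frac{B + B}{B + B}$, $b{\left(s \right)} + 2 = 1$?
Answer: $-202$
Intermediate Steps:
$b{\left(s \right)} = -1$ ($b{\left(s \right)} = -2 + 1 = -1$)
$Q = 200$ ($Q = - 8 \left(- 5 \left(6 - 1\right)\right) = - 8 \left(\left(-5\right) 5\right) = \left(-8\right) \left(-25\right) = 200$)
$W{\left(B \right)} = 1$ ($W{\left(B \right)} = \frac{2 B}{2 B} = 2 B \frac{1}{2 B} = 1$)
$E = -202$ ($E = -2 - 200 = -202$)
$E W{\left(j \right)} = \left(-202\right) 1 = -202$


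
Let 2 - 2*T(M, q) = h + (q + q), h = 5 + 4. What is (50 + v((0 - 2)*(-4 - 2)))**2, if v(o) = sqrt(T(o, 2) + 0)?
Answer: (100 + I*sqrt(22))**2/4 ≈ 2494.5 + 234.52*I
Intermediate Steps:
h = 9
T(M, q) = -7/2 - q (T(M, q) = 1 - (9 + (q + q))/2 = 1 - (9 + 2*q)/2 = 1 + (-9/2 - q) = -7/2 - q)
v(o) = I*sqrt(22)/2 (v(o) = sqrt((-7/2 - 1*2) + 0) = sqrt((-7/2 - 2) + 0) = sqrt(-11/2 + 0) = sqrt(-11/2) = I*sqrt(22)/2)
(50 + v((0 - 2)*(-4 - 2)))**2 = (50 + I*sqrt(22)/2)**2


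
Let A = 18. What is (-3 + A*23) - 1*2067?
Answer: -1656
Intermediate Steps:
(-3 + A*23) - 1*2067 = (-3 + 18*23) - 1*2067 = (-3 + 414) - 2067 = 411 - 2067 = -1656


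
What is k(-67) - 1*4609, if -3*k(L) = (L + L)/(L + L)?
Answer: -13828/3 ≈ -4609.3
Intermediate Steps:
k(L) = -1/3 (k(L) = -(L + L)/(3*(L + L)) = -2*L/(3*(2*L)) = -2*L*1/(2*L)/3 = -1/3*1 = -1/3)
k(-67) - 1*4609 = -1/3 - 1*4609 = -1/3 - 4609 = -13828/3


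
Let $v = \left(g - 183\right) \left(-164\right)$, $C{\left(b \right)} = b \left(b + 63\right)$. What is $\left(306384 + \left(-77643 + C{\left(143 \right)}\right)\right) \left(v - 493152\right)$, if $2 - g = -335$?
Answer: $-133852427192$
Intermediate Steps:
$g = 337$ ($g = 2 - -335 = 2 + 335 = 337$)
$C{\left(b \right)} = b \left(63 + b\right)$
$v = -25256$ ($v = \left(337 - 183\right) \left(-164\right) = 154 \left(-164\right) = -25256$)
$\left(306384 + \left(-77643 + C{\left(143 \right)}\right)\right) \left(v - 493152\right) = \left(306384 - \left(77643 - 143 \left(63 + 143\right)\right)\right) \left(-25256 - 493152\right) = \left(306384 + \left(-77643 + 143 \cdot 206\right)\right) \left(-518408\right) = \left(306384 + \left(-77643 + 29458\right)\right) \left(-518408\right) = \left(306384 - 48185\right) \left(-518408\right) = 258199 \left(-518408\right) = -133852427192$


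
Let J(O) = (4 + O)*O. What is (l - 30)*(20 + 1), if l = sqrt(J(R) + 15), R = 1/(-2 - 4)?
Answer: -630 + 7*sqrt(517)/2 ≈ -550.42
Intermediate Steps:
R = -1/6 (R = 1/(-6) = -1/6 ≈ -0.16667)
J(O) = O*(4 + O)
l = sqrt(517)/6 (l = sqrt(-(4 - 1/6)/6 + 15) = sqrt(-1/6*23/6 + 15) = sqrt(-23/36 + 15) = sqrt(517/36) = sqrt(517)/6 ≈ 3.7896)
(l - 30)*(20 + 1) = (sqrt(517)/6 - 30)*(20 + 1) = (-30 + sqrt(517)/6)*21 = -630 + 7*sqrt(517)/2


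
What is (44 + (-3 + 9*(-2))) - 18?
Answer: 5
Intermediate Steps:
(44 + (-3 + 9*(-2))) - 18 = (44 + (-3 - 18)) - 18 = (44 - 21) - 18 = 23 - 18 = 5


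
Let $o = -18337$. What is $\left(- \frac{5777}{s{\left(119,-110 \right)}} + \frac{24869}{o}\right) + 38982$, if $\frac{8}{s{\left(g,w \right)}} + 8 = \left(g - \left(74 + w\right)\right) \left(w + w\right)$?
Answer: $\frac{904718979553}{36674} \approx 2.4669 \cdot 10^{7}$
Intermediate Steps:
$s{\left(g,w \right)} = \frac{8}{-8 + 2 w \left(-74 + g - w\right)}$ ($s{\left(g,w \right)} = \frac{8}{-8 + \left(g - \left(74 + w\right)\right) \left(w + w\right)} = \frac{8}{-8 + \left(-74 + g - w\right) 2 w} = \frac{8}{-8 + 2 w \left(-74 + g - w\right)}$)
$\left(- \frac{5777}{s{\left(119,-110 \right)}} + \frac{24869}{o}\right) + 38982 = \left(- \frac{5777}{\left(-4\right) \frac{1}{4 + \left(-110\right)^{2} + 74 \left(-110\right) - 119 \left(-110\right)}} + \frac{24869}{-18337}\right) + 38982 = \left(- \frac{5777}{\left(-4\right) \frac{1}{4 + 12100 - 8140 + 13090}} + 24869 \left(- \frac{1}{18337}\right)\right) + 38982 = \left(- \frac{5777}{\left(-4\right) \frac{1}{17054}} - \frac{24869}{18337}\right) + 38982 = \left(- \frac{5777}{- \frac{2}{8527}} - \frac{24869}{18337}\right) + 38982 = \left(\left(-5777\right) \left(- \frac{8527}{2}\right) - \frac{24869}{18337}\right) + 38982 = \left(\frac{49260479}{2} - \frac{24869}{18337}\right) + 38982 = \frac{903289353685}{36674} + 38982 = \frac{904718979553}{36674}$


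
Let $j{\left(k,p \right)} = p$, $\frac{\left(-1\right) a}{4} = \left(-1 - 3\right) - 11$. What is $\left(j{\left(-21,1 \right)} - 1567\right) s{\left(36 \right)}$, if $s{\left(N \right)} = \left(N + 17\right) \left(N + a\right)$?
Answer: $-7967808$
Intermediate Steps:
$a = 60$ ($a = - 4 \left(\left(-1 - 3\right) - 11\right) = - 4 \left(-4 - 11\right) = \left(-4\right) \left(-15\right) = 60$)
$s{\left(N \right)} = \left(17 + N\right) \left(60 + N\right)$ ($s{\left(N \right)} = \left(N + 17\right) \left(N + 60\right) = \left(17 + N\right) \left(60 + N\right)$)
$\left(j{\left(-21,1 \right)} - 1567\right) s{\left(36 \right)} = \left(1 - 1567\right) \left(1020 + 36^{2} + 77 \cdot 36\right) = - 1566 \left(1020 + 1296 + 2772\right) = \left(-1566\right) 5088 = -7967808$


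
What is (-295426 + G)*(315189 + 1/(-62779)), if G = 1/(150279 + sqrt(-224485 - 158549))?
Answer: -8801300716109137797431222/94520735704775 - 3957450046*I*sqrt(383034)/283562207114325 ≈ -9.3115e+10 - 0.0086375*I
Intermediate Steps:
G = 1/(150279 + I*sqrt(383034)) (G = 1/(150279 + sqrt(-383034)) = 1/(150279 + I*sqrt(383034)) ≈ 6.6542e-6 - 2.74e-8*I)
(-295426 + G)*(315189 + 1/(-62779)) = (-295426 + (50093/7528053625 - I*sqrt(383034)/22584160875))*(315189 + 1/(-62779)) = (-2223982770169157/7528053625 - I*sqrt(383034)/22584160875)*(315189 - 1/62779) = (-2223982770169157/7528053625 - I*sqrt(383034)/22584160875)*(19787250230/62779) = -8801300716109137797431222/94520735704775 - 3957450046*I*sqrt(383034)/283562207114325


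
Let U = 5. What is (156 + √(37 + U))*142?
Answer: 22152 + 142*√42 ≈ 23072.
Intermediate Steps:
(156 + √(37 + U))*142 = (156 + √(37 + 5))*142 = (156 + √42)*142 = 22152 + 142*√42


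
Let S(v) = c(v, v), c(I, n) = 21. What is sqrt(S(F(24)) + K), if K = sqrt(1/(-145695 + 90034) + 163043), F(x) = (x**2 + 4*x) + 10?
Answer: sqrt(65061085341 + 55661*sqrt(505131168384942))/55661 ≈ 20.610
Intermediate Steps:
F(x) = 10 + x**2 + 4*x
S(v) = 21
K = sqrt(505131168384942)/55661 (K = sqrt(1/(-55661) + 163043) = sqrt(-1/55661 + 163043) = sqrt(9075136422/55661) = sqrt(505131168384942)/55661 ≈ 403.79)
sqrt(S(F(24)) + K) = sqrt(21 + sqrt(505131168384942)/55661)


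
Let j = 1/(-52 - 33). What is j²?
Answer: 1/7225 ≈ 0.00013841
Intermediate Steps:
j = -1/85 (j = 1/(-85) = -1/85 ≈ -0.011765)
j² = (-1/85)² = 1/7225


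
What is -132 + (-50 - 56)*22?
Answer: -2464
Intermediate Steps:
-132 + (-50 - 56)*22 = -132 - 106*22 = -132 - 2332 = -2464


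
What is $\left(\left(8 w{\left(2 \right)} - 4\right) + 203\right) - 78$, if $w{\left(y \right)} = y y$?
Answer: $153$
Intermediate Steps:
$w{\left(y \right)} = y^{2}$
$\left(\left(8 w{\left(2 \right)} - 4\right) + 203\right) - 78 = \left(\left(8 \cdot 2^{2} - 4\right) + 203\right) - 78 = \left(\left(8 \cdot 4 - 4\right) + 203\right) - 78 = \left(\left(32 - 4\right) + 203\right) - 78 = \left(28 + 203\right) - 78 = 231 - 78 = 153$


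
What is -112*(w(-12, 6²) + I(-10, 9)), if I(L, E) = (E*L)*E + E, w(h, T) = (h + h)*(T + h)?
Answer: 154224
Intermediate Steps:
w(h, T) = 2*h*(T + h) (w(h, T) = (2*h)*(T + h) = 2*h*(T + h))
I(L, E) = E + L*E² (I(L, E) = L*E² + E = E + L*E²)
-112*(w(-12, 6²) + I(-10, 9)) = -112*(2*(-12)*(6² - 12) + 9*(1 + 9*(-10))) = -112*(2*(-12)*(36 - 12) + 9*(1 - 90)) = -112*(2*(-12)*24 + 9*(-89)) = -112*(-576 - 801) = -112*(-1377) = 154224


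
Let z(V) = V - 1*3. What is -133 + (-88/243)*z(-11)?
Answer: -31087/243 ≈ -127.93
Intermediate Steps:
z(V) = -3 + V (z(V) = V - 3 = -3 + V)
-133 + (-88/243)*z(-11) = -133 + (-88/243)*(-3 - 11) = -133 - 88*1/243*(-14) = -133 - 88/243*(-14) = -133 + 1232/243 = -31087/243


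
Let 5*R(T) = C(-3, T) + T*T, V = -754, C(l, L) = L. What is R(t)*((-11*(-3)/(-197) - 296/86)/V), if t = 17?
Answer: 935595/3193567 ≈ 0.29296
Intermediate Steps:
R(T) = T/5 + T²/5 (R(T) = (T + T*T)/5 = (T + T²)/5 = T/5 + T²/5)
R(t)*((-11*(-3)/(-197) - 296/86)/V) = ((⅕)*17*(1 + 17))*((-11*(-3)/(-197) - 296/86)/(-754)) = ((⅕)*17*18)*((33*(-1/197) - 296*1/86)*(-1/754)) = 306*((-33/197 - 148/43)*(-1/754))/5 = 306*(-30575/8471*(-1/754))/5 = (306/5)*(30575/6387134) = 935595/3193567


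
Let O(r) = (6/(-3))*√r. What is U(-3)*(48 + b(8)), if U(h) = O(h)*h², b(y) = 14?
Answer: -1116*I*√3 ≈ -1933.0*I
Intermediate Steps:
O(r) = -2*√r (O(r) = (6*(-⅓))*√r = -2*√r)
U(h) = -2*h^(5/2) (U(h) = (-2*√h)*h² = -2*h^(5/2))
U(-3)*(48 + b(8)) = (-18*I*√3)*(48 + 14) = -18*I*√3*62 = -1116*I*√3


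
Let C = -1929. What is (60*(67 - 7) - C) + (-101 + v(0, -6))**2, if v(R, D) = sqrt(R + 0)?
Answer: 15730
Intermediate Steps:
v(R, D) = sqrt(R)
(60*(67 - 7) - C) + (-101 + v(0, -6))**2 = (60*(67 - 7) - 1*(-1929)) + (-101 + sqrt(0))**2 = (60*60 + 1929) + (-101 + 0)**2 = (3600 + 1929) + (-101)**2 = 5529 + 10201 = 15730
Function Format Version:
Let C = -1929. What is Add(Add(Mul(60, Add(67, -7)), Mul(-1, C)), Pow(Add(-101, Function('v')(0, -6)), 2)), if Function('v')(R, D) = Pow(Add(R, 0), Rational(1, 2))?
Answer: 15730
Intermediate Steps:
Function('v')(R, D) = Pow(R, Rational(1, 2))
Add(Add(Mul(60, Add(67, -7)), Mul(-1, C)), Pow(Add(-101, Function('v')(0, -6)), 2)) = Add(Add(Mul(60, Add(67, -7)), Mul(-1, -1929)), Pow(Add(-101, Pow(0, Rational(1, 2))), 2)) = Add(Add(Mul(60, 60), 1929), Pow(Add(-101, 0), 2)) = Add(Add(3600, 1929), Pow(-101, 2)) = Add(5529, 10201) = 15730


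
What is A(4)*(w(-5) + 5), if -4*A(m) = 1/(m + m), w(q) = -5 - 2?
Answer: 1/16 ≈ 0.062500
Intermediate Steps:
w(q) = -7
A(m) = -1/(8*m) (A(m) = -1/(4*(m + m)) = -1/(2*m)/4 = -1/(8*m))
A(4)*(w(-5) + 5) = (-1/8/4)*(-7 + 5) = -1/8*1/4*(-2) = -1/32*(-2) = 1/16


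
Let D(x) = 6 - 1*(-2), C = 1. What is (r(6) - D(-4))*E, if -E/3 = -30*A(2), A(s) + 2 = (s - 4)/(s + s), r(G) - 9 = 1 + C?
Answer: -675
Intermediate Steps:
r(G) = 11 (r(G) = 9 + (1 + 1) = 9 + 2 = 11)
A(s) = -2 + (-4 + s)/(2*s) (A(s) = -2 + (s - 4)/(s + s) = -2 + (-4 + s)/((2*s)) = -2 + (-4 + s)*(1/(2*s)) = -2 + (-4 + s)/(2*s))
D(x) = 8 (D(x) = 6 + 2 = 8)
E = -225 (E = -(-90)*(-3/2 - 2/2) = -(-90)*(-3/2 - 2*½) = -(-90)*(-3/2 - 1) = -(-90)*(-5)/2 = -3*75 = -225)
(r(6) - D(-4))*E = (11 - 1*8)*(-225) = (11 - 8)*(-225) = 3*(-225) = -675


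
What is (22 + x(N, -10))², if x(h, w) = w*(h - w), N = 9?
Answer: 28224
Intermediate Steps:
(22 + x(N, -10))² = (22 - 10*(9 - 1*(-10)))² = (22 - 10*(9 + 10))² = (22 - 10*19)² = (22 - 190)² = (-168)² = 28224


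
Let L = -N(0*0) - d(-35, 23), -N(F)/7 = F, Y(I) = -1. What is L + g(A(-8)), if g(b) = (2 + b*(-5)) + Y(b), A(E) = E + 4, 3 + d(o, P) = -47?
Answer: 71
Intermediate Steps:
d(o, P) = -50 (d(o, P) = -3 - 47 = -50)
N(F) = -7*F
A(E) = 4 + E
g(b) = 1 - 5*b (g(b) = (2 + b*(-5)) - 1 = (2 - 5*b) - 1 = 1 - 5*b)
L = 50 (L = -(-7)*0*0 - 1*(-50) = -(-7)*0 + 50 = -1*0 + 50 = 0 + 50 = 50)
L + g(A(-8)) = 50 + (1 - 5*(4 - 8)) = 50 + (1 - 5*(-4)) = 50 + (1 + 20) = 50 + 21 = 71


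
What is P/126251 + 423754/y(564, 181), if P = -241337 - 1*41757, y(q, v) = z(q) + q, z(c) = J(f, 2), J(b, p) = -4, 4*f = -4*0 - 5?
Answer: 26670416807/35350280 ≈ 754.46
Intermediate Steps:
f = -5/4 (f = (-4*0 - 5)/4 = (0 - 5)/4 = (1/4)*(-5) = -5/4 ≈ -1.2500)
z(c) = -4
y(q, v) = -4 + q
P = -283094 (P = -241337 - 41757 = -283094)
P/126251 + 423754/y(564, 181) = -283094/126251 + 423754/(-4 + 564) = -283094*1/126251 + 423754/560 = -283094/126251 + 423754*(1/560) = -283094/126251 + 211877/280 = 26670416807/35350280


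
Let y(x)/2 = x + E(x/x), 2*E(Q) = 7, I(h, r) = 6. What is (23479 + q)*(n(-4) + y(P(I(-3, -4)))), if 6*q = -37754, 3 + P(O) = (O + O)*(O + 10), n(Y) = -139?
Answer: 4227920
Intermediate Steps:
E(Q) = 7/2 (E(Q) = (½)*7 = 7/2)
P(O) = -3 + 2*O*(10 + O) (P(O) = -3 + (O + O)*(O + 10) = -3 + (2*O)*(10 + O) = -3 + 2*O*(10 + O))
y(x) = 7 + 2*x (y(x) = 2*(x + 7/2) = 2*(7/2 + x) = 7 + 2*x)
q = -18877/3 (q = (⅙)*(-37754) = -18877/3 ≈ -6292.3)
(23479 + q)*(n(-4) + y(P(I(-3, -4)))) = (23479 - 18877/3)*(-139 + (7 + 2*(-3 + 2*6² + 20*6))) = 51560*(-139 + (7 + 2*(-3 + 2*36 + 120)))/3 = 51560*(-139 + (7 + 2*(-3 + 72 + 120)))/3 = 51560*(-139 + (7 + 2*189))/3 = 51560*(-139 + (7 + 378))/3 = 51560*(-139 + 385)/3 = (51560/3)*246 = 4227920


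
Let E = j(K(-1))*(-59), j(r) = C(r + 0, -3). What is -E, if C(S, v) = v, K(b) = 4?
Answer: -177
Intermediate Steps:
j(r) = -3
E = 177 (E = -3*(-59) = 177)
-E = -1*177 = -177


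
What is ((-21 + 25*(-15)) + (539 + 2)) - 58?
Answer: 87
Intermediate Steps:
((-21 + 25*(-15)) + (539 + 2)) - 58 = ((-21 - 375) + 541) - 58 = (-396 + 541) - 58 = 145 - 58 = 87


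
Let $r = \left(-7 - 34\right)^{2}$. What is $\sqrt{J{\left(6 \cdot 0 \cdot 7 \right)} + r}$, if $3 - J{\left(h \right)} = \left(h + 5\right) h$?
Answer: $2 \sqrt{421} \approx 41.037$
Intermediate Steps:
$r = 1681$ ($r = \left(-41\right)^{2} = 1681$)
$J{\left(h \right)} = 3 - h \left(5 + h\right)$ ($J{\left(h \right)} = 3 - \left(h + 5\right) h = 3 - \left(5 + h\right) h = 3 - h \left(5 + h\right)$)
$\sqrt{J{\left(6 \cdot 0 \cdot 7 \right)} + r} = \sqrt{\left(3 - \left(6 \cdot 0 \cdot 7\right)^{2} - 5 \cdot 6 \cdot 0 \cdot 7\right) + 1681} = \sqrt{\left(3 - \left(0 \cdot 7\right)^{2} - 5 \cdot 0 \cdot 7\right) + 1681} = \sqrt{\left(3 - 0^{2} - 0\right) + 1681} = \sqrt{\left(3 - 0 + 0\right) + 1681} = \sqrt{\left(3 + 0 + 0\right) + 1681} = \sqrt{3 + 1681} = \sqrt{1684} = 2 \sqrt{421}$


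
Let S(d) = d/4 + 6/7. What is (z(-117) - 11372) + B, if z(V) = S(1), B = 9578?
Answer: -50201/28 ≈ -1792.9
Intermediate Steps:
S(d) = 6/7 + d/4 (S(d) = d*(¼) + 6*(⅐) = d/4 + 6/7 = 6/7 + d/4)
z(V) = 31/28 (z(V) = 6/7 + (¼)*1 = 6/7 + ¼ = 31/28)
(z(-117) - 11372) + B = (31/28 - 11372) + 9578 = -318385/28 + 9578 = -50201/28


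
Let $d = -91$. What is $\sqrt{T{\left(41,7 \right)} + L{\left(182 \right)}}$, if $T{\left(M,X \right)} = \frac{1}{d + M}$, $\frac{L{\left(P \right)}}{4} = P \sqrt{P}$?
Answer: $\frac{\sqrt{-2 + 72800 \sqrt{182}}}{10} \approx 99.102$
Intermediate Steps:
$L{\left(P \right)} = 4 P^{\frac{3}{2}}$ ($L{\left(P \right)} = 4 P \sqrt{P} = 4 P^{\frac{3}{2}}$)
$T{\left(M,X \right)} = \frac{1}{-91 + M}$
$\sqrt{T{\left(41,7 \right)} + L{\left(182 \right)}} = \sqrt{\frac{1}{-91 + 41} + 4 \cdot 182^{\frac{3}{2}}} = \sqrt{\frac{1}{-50} + 4 \cdot 182 \sqrt{182}} = \sqrt{- \frac{1}{50} + 728 \sqrt{182}}$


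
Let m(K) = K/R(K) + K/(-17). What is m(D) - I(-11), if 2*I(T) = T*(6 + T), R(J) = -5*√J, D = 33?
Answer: -1001/34 - √33/5 ≈ -30.590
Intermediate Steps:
I(T) = T*(6 + T)/2 (I(T) = (T*(6 + T))/2 = T*(6 + T)/2)
m(K) = -√K/5 - K/17 (m(K) = K/((-5*√K)) + K/(-17) = K*(-1/(5*√K)) + K*(-1/17) = -√K/5 - K/17)
m(D) - I(-11) = (-√33/5 - 1/17*33) - (-11)*(6 - 11)/2 = (-√33/5 - 33/17) - (-11)*(-5)/2 = (-33/17 - √33/5) - 1*55/2 = (-33/17 - √33/5) - 55/2 = -1001/34 - √33/5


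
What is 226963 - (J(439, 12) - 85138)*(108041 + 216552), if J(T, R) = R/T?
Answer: 12131948029767/439 ≈ 2.7635e+10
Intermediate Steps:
226963 - (J(439, 12) - 85138)*(108041 + 216552) = 226963 - (12/439 - 85138)*(108041 + 216552) = 226963 - (12*(1/439) - 85138)*324593 = 226963 - (12/439 - 85138)*324593 = 226963 - (-37375570)*324593/439 = 226963 - 1*(-12131848393010/439) = 226963 + 12131848393010/439 = 12131948029767/439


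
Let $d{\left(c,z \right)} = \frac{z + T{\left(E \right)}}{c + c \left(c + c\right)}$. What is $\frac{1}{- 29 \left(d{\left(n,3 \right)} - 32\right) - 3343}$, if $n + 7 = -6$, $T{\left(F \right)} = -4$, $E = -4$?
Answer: $- \frac{325}{784846} \approx -0.00041409$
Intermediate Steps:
$n = -13$ ($n = -7 - 6 = -13$)
$d{\left(c,z \right)} = \frac{-4 + z}{c + 2 c^{2}}$ ($d{\left(c,z \right)} = \frac{z - 4}{c + c \left(c + c\right)} = \frac{-4 + z}{c + c 2 c} = \frac{-4 + z}{c + 2 c^{2}}$)
$\frac{1}{- 29 \left(d{\left(n,3 \right)} - 32\right) - 3343} = \frac{1}{- 29 \left(\frac{-4 + 3}{\left(-13\right) \left(1 + 2 \left(-13\right)\right)} - 32\right) - 3343} = \frac{1}{- 29 \left(\left(- \frac{1}{13}\right) \frac{1}{1 - 26} \left(-1\right) - 32\right) - 3343} = \frac{1}{- 29 \left(\left(- \frac{1}{13}\right) \frac{1}{-25} \left(-1\right) - 32\right) - 3343} = \frac{1}{- 29 \left(\left(- \frac{1}{13}\right) \left(- \frac{1}{25}\right) \left(-1\right) - 32\right) - 3343} = \frac{1}{- 29 \left(- \frac{1}{325} - 32\right) - 3343} = \frac{1}{\left(-29\right) \left(- \frac{10401}{325}\right) - 3343} = \frac{1}{\frac{301629}{325} - 3343} = \frac{1}{- \frac{784846}{325}} = - \frac{325}{784846}$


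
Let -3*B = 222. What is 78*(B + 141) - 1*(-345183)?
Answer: 350409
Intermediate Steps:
B = -74 (B = -⅓*222 = -74)
78*(B + 141) - 1*(-345183) = 78*(-74 + 141) - 1*(-345183) = 78*67 + 345183 = 5226 + 345183 = 350409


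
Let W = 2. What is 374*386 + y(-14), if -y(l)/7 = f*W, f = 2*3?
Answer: 144280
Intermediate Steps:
f = 6
y(l) = -84 (y(l) = -42*2 = -7*12 = -84)
374*386 + y(-14) = 374*386 - 84 = 144364 - 84 = 144280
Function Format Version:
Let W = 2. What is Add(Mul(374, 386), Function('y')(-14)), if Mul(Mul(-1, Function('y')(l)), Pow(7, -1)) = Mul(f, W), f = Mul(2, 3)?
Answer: 144280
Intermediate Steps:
f = 6
Function('y')(l) = -84 (Function('y')(l) = Mul(-7, Mul(6, 2)) = Mul(-7, 12) = -84)
Add(Mul(374, 386), Function('y')(-14)) = Add(Mul(374, 386), -84) = Add(144364, -84) = 144280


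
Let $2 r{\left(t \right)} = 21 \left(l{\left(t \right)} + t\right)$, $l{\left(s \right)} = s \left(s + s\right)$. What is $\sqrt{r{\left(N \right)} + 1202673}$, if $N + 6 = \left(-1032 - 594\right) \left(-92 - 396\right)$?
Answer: $\sqrt{13221896905038} \approx 3.6362 \cdot 10^{6}$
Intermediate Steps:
$N = 793482$ ($N = -6 + \left(-1032 - 594\right) \left(-92 - 396\right) = -6 - -793488 = -6 + 793488 = 793482$)
$l{\left(s \right)} = 2 s^{2}$ ($l{\left(s \right)} = s 2 s = 2 s^{2}$)
$r{\left(t \right)} = 21 t^{2} + \frac{21 t}{2}$ ($r{\left(t \right)} = \frac{21 \left(2 t^{2} + t\right)}{2} = \frac{21 \left(t + 2 t^{2}\right)}{2} = \frac{21 t + 42 t^{2}}{2} = 21 t^{2} + \frac{21 t}{2}$)
$\sqrt{r{\left(N \right)} + 1202673} = \sqrt{\frac{21}{2} \cdot 793482 \left(1 + 2 \cdot 793482\right) + 1202673} = \sqrt{\frac{21}{2} \cdot 793482 \left(1 + 1586964\right) + 1202673} = \sqrt{\frac{21}{2} \cdot 793482 \cdot 1586965 + 1202673} = \sqrt{13221895702365 + 1202673} = \sqrt{13221896905038}$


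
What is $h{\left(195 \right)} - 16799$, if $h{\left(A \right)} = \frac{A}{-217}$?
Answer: $- \frac{3645578}{217} \approx -16800.0$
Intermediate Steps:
$h{\left(A \right)} = - \frac{A}{217}$ ($h{\left(A \right)} = A \left(- \frac{1}{217}\right) = - \frac{A}{217}$)
$h{\left(195 \right)} - 16799 = \left(- \frac{1}{217}\right) 195 - 16799 = - \frac{195}{217} - 16799 = - \frac{3645578}{217}$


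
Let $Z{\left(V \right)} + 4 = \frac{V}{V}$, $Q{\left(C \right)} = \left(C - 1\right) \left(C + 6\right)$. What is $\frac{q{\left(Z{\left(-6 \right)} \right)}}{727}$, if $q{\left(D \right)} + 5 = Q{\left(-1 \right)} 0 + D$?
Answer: $- \frac{8}{727} \approx -0.011004$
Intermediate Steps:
$Q{\left(C \right)} = \left(-1 + C\right) \left(6 + C\right)$
$Z{\left(V \right)} = -3$ ($Z{\left(V \right)} = -4 + \frac{V}{V} = -4 + 1 = -3$)
$q{\left(D \right)} = -5 + D$ ($q{\left(D \right)} = -5 + \left(\left(-6 + \left(-1\right)^{2} + 5 \left(-1\right)\right) 0 + D\right) = -5 + \left(\left(-6 + 1 - 5\right) 0 + D\right) = -5 + \left(\left(-10\right) 0 + D\right) = -5 + \left(0 + D\right) = -5 + D$)
$\frac{q{\left(Z{\left(-6 \right)} \right)}}{727} = \frac{-5 - 3}{727} = \left(-8\right) \frac{1}{727} = - \frac{8}{727}$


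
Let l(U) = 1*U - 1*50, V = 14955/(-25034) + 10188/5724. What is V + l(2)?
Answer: -186352711/3980406 ≈ -46.818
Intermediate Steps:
V = 4706777/3980406 (V = 14955*(-1/25034) + 10188*(1/5724) = -14955/25034 + 283/159 = 4706777/3980406 ≈ 1.1825)
l(U) = -50 + U (l(U) = U - 50 = -50 + U)
V + l(2) = 4706777/3980406 + (-50 + 2) = 4706777/3980406 - 48 = -186352711/3980406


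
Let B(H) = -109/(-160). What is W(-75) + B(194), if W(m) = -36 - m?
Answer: 6349/160 ≈ 39.681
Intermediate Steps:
B(H) = 109/160 (B(H) = -109*(-1/160) = 109/160)
W(-75) + B(194) = (-36 - 1*(-75)) + 109/160 = (-36 + 75) + 109/160 = 39 + 109/160 = 6349/160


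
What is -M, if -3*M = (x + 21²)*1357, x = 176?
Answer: 837269/3 ≈ 2.7909e+5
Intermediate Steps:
M = -837269/3 (M = -(176 + 21²)*1357/3 = -(176 + 441)*1357/3 = -617*1357/3 = -⅓*837269 = -837269/3 ≈ -2.7909e+5)
-M = -1*(-837269/3) = 837269/3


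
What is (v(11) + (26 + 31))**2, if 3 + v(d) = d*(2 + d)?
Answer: 38809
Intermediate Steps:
v(d) = -3 + d*(2 + d)
(v(11) + (26 + 31))**2 = ((-3 + 11**2 + 2*11) + (26 + 31))**2 = ((-3 + 121 + 22) + 57)**2 = (140 + 57)**2 = 197**2 = 38809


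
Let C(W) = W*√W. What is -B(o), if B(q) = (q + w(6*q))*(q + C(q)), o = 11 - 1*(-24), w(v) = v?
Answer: -8575 - 8575*√35 ≈ -59305.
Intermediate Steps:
C(W) = W^(3/2)
o = 35 (o = 11 + 24 = 35)
B(q) = 7*q*(q + q^(3/2)) (B(q) = (q + 6*q)*(q + q^(3/2)) = (7*q)*(q + q^(3/2)) = 7*q*(q + q^(3/2)))
-B(o) = -(7*35² + 7*35^(5/2)) = -(7*1225 + 7*(1225*√35)) = -(8575 + 8575*√35) = -8575 - 8575*√35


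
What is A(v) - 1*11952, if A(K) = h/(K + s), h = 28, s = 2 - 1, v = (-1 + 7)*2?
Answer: -155348/13 ≈ -11950.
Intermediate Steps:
v = 12 (v = 6*2 = 12)
s = 1
A(K) = 28/(1 + K) (A(K) = 28/(K + 1) = 28/(1 + K))
A(v) - 1*11952 = 28/(1 + 12) - 1*11952 = 28/13 - 11952 = -155348/13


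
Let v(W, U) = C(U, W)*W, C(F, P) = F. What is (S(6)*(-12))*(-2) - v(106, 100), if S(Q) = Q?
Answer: -10456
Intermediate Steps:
v(W, U) = U*W
(S(6)*(-12))*(-2) - v(106, 100) = (6*(-12))*(-2) - 100*106 = -72*(-2) - 1*10600 = 144 - 10600 = -10456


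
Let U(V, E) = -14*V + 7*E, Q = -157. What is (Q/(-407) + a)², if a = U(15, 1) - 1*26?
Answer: 8657558116/165649 ≈ 52265.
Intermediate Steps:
a = -229 (a = (-14*15 + 7*1) - 1*26 = (-210 + 7) - 26 = -203 - 26 = -229)
(Q/(-407) + a)² = (-157/(-407) - 229)² = (-157*(-1/407) - 229)² = (157/407 - 229)² = (-93046/407)² = 8657558116/165649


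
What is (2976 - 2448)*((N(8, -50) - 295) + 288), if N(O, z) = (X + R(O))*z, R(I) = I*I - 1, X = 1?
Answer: -1693296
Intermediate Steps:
R(I) = -1 + I² (R(I) = I² - 1 = -1 + I²)
N(O, z) = z*O² (N(O, z) = (1 + (-1 + O²))*z = O²*z = z*O²)
(2976 - 2448)*((N(8, -50) - 295) + 288) = (2976 - 2448)*((-50*8² - 295) + 288) = 528*((-50*64 - 295) + 288) = 528*((-3200 - 295) + 288) = 528*(-3495 + 288) = 528*(-3207) = -1693296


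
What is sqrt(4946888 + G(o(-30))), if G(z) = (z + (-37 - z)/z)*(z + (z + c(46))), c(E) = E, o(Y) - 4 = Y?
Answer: sqrt(836050007)/13 ≈ 2224.2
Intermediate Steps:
o(Y) = 4 + Y
G(z) = (46 + 2*z)*(z + (-37 - z)/z) (G(z) = (z + (-37 - z)/z)*(z + (z + 46)) = (z + (-37 - z)/z)*(z + (46 + z)) = (z + (-37 - z)/z)*(46 + 2*z) = (46 + 2*z)*(z + (-37 - z)/z))
sqrt(4946888 + G(o(-30))) = sqrt(4946888 + (-120 - 1702/(4 - 30) + 2*(4 - 30)**2 + 44*(4 - 30))) = sqrt(4946888 + (-120 - 1702/(-26) + 2*(-26)**2 + 44*(-26))) = sqrt(4946888 + (-120 - 1702*(-1/26) + 2*676 - 1144)) = sqrt(4946888 + (-120 + 851/13 + 1352 - 1144)) = sqrt(4946888 + 1995/13) = sqrt(64311539/13) = sqrt(836050007)/13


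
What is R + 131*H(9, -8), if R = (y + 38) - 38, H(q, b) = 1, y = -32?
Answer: 99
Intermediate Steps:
R = -32 (R = (-32 + 38) - 38 = 6 - 38 = -32)
R + 131*H(9, -8) = -32 + 131*1 = -32 + 131 = 99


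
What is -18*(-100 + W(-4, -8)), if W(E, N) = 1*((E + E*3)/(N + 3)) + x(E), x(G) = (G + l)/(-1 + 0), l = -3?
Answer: 8082/5 ≈ 1616.4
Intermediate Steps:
x(G) = 3 - G (x(G) = (G - 3)/(-1 + 0) = (-3 + G)/(-1) = (-3 + G)*(-1) = 3 - G)
W(E, N) = 3 - E + 4*E/(3 + N) (W(E, N) = 1*((E + E*3)/(N + 3)) + (3 - E) = 1*((E + 3*E)/(3 + N)) + (3 - E) = 1*((4*E)/(3 + N)) + (3 - E) = 1*(4*E/(3 + N)) + (3 - E) = 4*E/(3 + N) + (3 - E) = 3 - E + 4*E/(3 + N))
-18*(-100 + W(-4, -8)) = -18*(-100 + (9 - 4 - 1*(-8)*(-3 - 4))/(3 - 8)) = -18*(-100 + (9 - 4 - 1*(-8)*(-7))/(-5)) = -18*(-100 - (9 - 4 - 56)/5) = -18*(-100 - 1/5*(-51)) = -18*(-100 + 51/5) = -18*(-449/5) = 8082/5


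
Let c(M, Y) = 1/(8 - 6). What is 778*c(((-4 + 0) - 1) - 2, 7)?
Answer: 389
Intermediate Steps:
c(M, Y) = 1/2
778*c(((-4 + 0) - 1) - 2, 7) = 778*(1/2) = 389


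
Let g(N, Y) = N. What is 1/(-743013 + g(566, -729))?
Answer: -1/742447 ≈ -1.3469e-6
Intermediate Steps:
1/(-743013 + g(566, -729)) = 1/(-743013 + 566) = 1/(-742447) = -1/742447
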